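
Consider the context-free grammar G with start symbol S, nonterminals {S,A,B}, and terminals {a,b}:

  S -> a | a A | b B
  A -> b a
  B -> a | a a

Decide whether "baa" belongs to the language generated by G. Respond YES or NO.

CNF form of G:
  S -> T0 B | T1 A | a
  A -> T0 T1
  B -> T1 T1 | a
  T0 -> b
  T1 -> a

CYK fill:
  T[0,0] 'b' = {T0}  orig:{}
  T[1,1] 'a' = {B,S,T1}  orig:{B,S}
  T[2,2] 'a' = {B,S,T1}  orig:{B,S}
  T[0,1] 'ba' = {A,S}
  T[1,2] 'aa' = {B}
  T[0,2] 'baa' = {S}

S ∈ T[0,2] ⇒ YES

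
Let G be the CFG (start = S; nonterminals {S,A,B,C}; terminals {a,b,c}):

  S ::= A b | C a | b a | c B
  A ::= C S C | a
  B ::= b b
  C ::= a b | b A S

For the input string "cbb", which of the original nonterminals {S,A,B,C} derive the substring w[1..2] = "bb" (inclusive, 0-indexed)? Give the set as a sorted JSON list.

Convert to CNF:
  S -> A T0 | C T1 | T0 T1 | T2 B
  A -> C X3 | a
  B -> T0 T0
  C -> T0 X4 | T1 T0
  T0 -> b
  T1 -> a
  T2 -> c
  X3 -> S C
  X4 -> A S

Fill CYK table bottom-up, restricted to cells inside w[1..2]:
  [1..1]={T0}  "b"  orig:{}
  [2..2]={T0}  "b"  orig:{}
  [1..2]={B}  "bb"

Original NTs in T[1,2] deriving "bb": ["B"]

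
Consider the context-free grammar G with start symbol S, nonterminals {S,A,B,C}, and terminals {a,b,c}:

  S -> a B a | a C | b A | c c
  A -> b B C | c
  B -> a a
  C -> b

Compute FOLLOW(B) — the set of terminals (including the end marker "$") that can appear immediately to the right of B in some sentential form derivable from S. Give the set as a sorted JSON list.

Compute FIRST by fixpoint:
iter 1:
  A via A→b B C: +{b}
  A via A→c: +{c}
  B via B→a a: +{a}
  C via C→b: +{b}
  S via S→a B a: +{a}
  S via S→b A: +{b}
  S via S→c c: +{c}
  FIRST(S)={a,b,c}  FIRST(A)={b,c}  FIRST(B)={a}  FIRST(C)={b}
iter 2: — fixpoint
  FIRST(S)={a,b,c}  FIRST(A)={b,c}  FIRST(B)={a}  FIRST(C)={b}

Compute FOLLOW by fixpoint:
seed FOLLOW(S) with $
[1]
  A→b B C: FOLLOW(B) ⊇ FIRST(C) = {b}; new: +{b}
  S→a B a: FOLLOW(B) ⊇ FIRST(a) = {a}; new: +{a}
  S→a C: FOLLOW(C) ⊇ FOLLOW(S) ⊇ {$}; new: +{$}
  S→b A: FOLLOW(A) ⊇ FOLLOW(S) ⊇ {$}; new: +{$}
  FOLLOW[S]={$}  FOLLOW[A]={$}  FOLLOW[B]={a,b}  FOLLOW[C]={$}
[2] (no change)
  FOLLOW[S]={$}  FOLLOW[A]={$}  FOLLOW[B]={a,b}  FOLLOW[C]={$}

FOLLOW(B) = ["a", "b"]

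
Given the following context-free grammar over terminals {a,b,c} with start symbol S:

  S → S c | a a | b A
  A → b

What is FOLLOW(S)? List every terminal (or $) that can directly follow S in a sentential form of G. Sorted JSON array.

Compute FIRST by fixpoint:
[1]
  A via A→b: +{b}
  S via S→a a: +{a}
  S via S→b A: +{b}
  FIRST[S]={a,b}  FIRST[A]={b}
[2] done
  FIRST[S]={a,b}  FIRST[A]={b}

Compute FOLLOW by fixpoint:
initialize: $ ∈ FOLLOW(S)
iter 1:
  S→S c: FOLLOW(S) ⊇ FIRST(c) = {c}; new: +{c}
  S→b A: FOLLOW(A) ⊇ FOLLOW(S) ⊇ {$,c}; new: +{$,c}
  FOLLOW(S)={$,c}  FOLLOW(A)={$,c}
iter 2: — fixpoint
  FOLLOW(S)={$,c}  FOLLOW(A)={$,c}

FOLLOW(S) = ["$", "c"]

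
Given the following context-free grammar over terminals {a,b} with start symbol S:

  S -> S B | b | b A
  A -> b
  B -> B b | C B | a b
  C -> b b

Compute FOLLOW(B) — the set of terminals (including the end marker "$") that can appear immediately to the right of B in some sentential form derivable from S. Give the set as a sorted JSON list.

FIRST iteration:
iter 1:
  A via A→b: +{b}
  B via B→a b: +{a}
  C via C→b b: +{b}
  S via S→b: +{b}
  S: {b}  A: {b}  B: {a}  C: {b}
iter 2:
  B via B→C B: +{b}
  S: {b}  A: {b}  B: {a,b}  C: {b}
iter 3: done
  S: {b}  A: {b}  B: {a,b}  C: {b}

Compute FOLLOW by fixpoint:
FOLLOW(S) := {$}
pass 1:
  B→B b: FOLLOW(B) ⊇ FIRST(b) = {b}; new: +{b}
  B→C B: FOLLOW(C) ⊇ FIRST(B) = {a,b}; new: +{a,b}
  S→S B: FOLLOW(S) ⊇ FIRST(B) = {a,b}; new: +{a,b}
  S→S B: FOLLOW(B) ⊇ FOLLOW(S) ⊇ {$,a,b}; new: +{$,a}
  S→b A: FOLLOW(A) ⊇ FOLLOW(S) ⊇ {$,a,b}; new: +{$,a,b}
  FOLLOW[S]={$,a,b}  FOLLOW[A]={$,a,b}  FOLLOW[B]={$,a,b}  FOLLOW[C]={a,b}
pass 2: — fixpoint
  FOLLOW[S]={$,a,b}  FOLLOW[A]={$,a,b}  FOLLOW[B]={$,a,b}  FOLLOW[C]={a,b}

FOLLOW(B) = ["$", "a", "b"]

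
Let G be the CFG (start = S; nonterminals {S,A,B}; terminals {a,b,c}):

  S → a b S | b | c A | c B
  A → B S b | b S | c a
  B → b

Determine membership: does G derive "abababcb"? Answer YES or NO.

Convert to CNF:
  S -> T1 A | T1 B | T2 X4 | b
  A -> B X3 | T0 S | T1 T2
  B -> b
  T0 -> b
  T1 -> c
  T2 -> a
  X3 -> S T0
  X4 -> T0 S

CYK fill:
  T[0,0] 'a' = {T2}  orig:{}
  T[1,1] 'b' = {B,S,T0}  orig:{B,S}
  T[2,2] 'a' = {T2}  orig:{}
  T[3,3] 'b' = {B,S,T0}  orig:{B,S}
  T[4,4] 'a' = {T2}  orig:{}
  T[5,5] 'b' = {B,S,T0}  orig:{B,S}
  T[6,6] 'c' = {T1}  orig:{}
  T[7,7] 'b' = {B,S,T0}  orig:{B,S}
  T[0,1] 'ab' = ∅
  T[1,2] 'ba' = ∅
  T[2,3] 'ab' = ∅
  T[3,4] 'ba' = ∅
  T[4,5] 'ab' = ∅
  T[5,6] 'bc' = ∅
  T[6,7] 'cb' = {S}
  T[0,2] 'aba' = ∅
  T[1,3] 'bab' = ∅
  T[2,4] 'aba' = ∅
  T[3,5] 'bab' = ∅
  T[4,6] 'abc' = ∅
  T[5,7] 'bcb' = {A,X4}  orig:{A}
  T[0,3] 'abab' = ∅
  T[1,4] 'baba' = ∅
  T[2,5] 'abab' = ∅
  T[3,6] 'babc' = ∅
  T[4,7] 'abcb' = {S}
  T[0,4] 'ababa' = ∅
  T[1,5] 'babab' = ∅
  T[2,6] 'ababc' = ∅
  T[3,7] 'babcb' = {A,X4}  orig:{A}
  T[0,5] 'ababab' = ∅
  T[1,6] 'bababc' = ∅
  T[2,7] 'ababcb' = {S}
  T[0,6] 'abababc' = ∅
  T[1,7] 'bababcb' = {A,X4}  orig:{A}
  T[0,7] 'abababcb' = {S}

S ∈ T[0,7] ⇒ YES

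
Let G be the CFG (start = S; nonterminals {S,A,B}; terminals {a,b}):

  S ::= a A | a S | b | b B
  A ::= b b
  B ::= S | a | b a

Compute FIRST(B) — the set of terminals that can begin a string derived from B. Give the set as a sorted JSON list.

Compute FIRST by fixpoint:
[1]
  A via A→b b: +{b}
  B via B→a: +{a}
  B via B→b a: +{b}
  S via S→a A: +{a}
  S via S→b: +{b}
  FIRST[S]={a,b}  FIRST[A]={b}  FIRST[B]={a,b}
[2] — fixpoint
  FIRST[S]={a,b}  FIRST[A]={b}  FIRST[B]={a,b}

FIRST(B) = ["a", "b"]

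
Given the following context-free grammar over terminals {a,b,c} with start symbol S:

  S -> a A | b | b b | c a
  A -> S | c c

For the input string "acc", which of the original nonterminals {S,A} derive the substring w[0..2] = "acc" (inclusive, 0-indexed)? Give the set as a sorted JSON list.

Convert to CNF:
  S -> T0 A | T1 T1 | T2 T0 | b
  A -> T0 A | T1 T1 | T2 T0 | T2 T2 | b
  T0 -> a
  T1 -> b
  T2 -> c

CYK fill, restricted to cells inside w[0..2]:
  cell(0,0) a: {T0}  orig:{}
  cell(1,1) c: {T2}  orig:{}
  cell(2,2) c: {T2}  orig:{}
  cell(0,1) ac: ∅
  cell(1,2) cc: {A}
  cell(0,2) acc: {A,S}

Original NTs in T[0,2] deriving "acc": ["A", "S"]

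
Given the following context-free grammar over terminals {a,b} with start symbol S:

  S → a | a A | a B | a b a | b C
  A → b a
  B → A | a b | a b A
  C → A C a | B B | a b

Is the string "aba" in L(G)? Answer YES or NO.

CNF form of G:
  S -> T0 C | T1 A | T1 B | T1 X4 | a
  A -> T0 T1
  B -> T0 T1 | T1 T0 | T1 X2
  C -> A X3 | B B | T1 T0
  T0 -> b
  T1 -> a
  X2 -> T0 A
  X3 -> C T1
  X4 -> T0 T1

CYK fill:
  [0..0]={S,T1}  "a"  orig:{S}
  [1..1]={T0}  "b"  orig:{}
  [2..2]={S,T1}  "a"  orig:{S}
  [0..1]={B,C}  "ab"
  [1..2]={A,B,X4}  "ba"  orig:{A,B}
  [0..2]={S,X3}  "aba"  orig:{S}

S ∈ T[0,2] ⇒ YES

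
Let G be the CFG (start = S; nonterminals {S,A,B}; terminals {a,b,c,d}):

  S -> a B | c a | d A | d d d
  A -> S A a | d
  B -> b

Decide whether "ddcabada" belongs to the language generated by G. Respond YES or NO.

Convert to CNF:
  S -> T0 B | T1 T0 | T2 A | T2 X4
  A -> S X3 | d
  B -> b
  T0 -> a
  T1 -> c
  T2 -> d
  X3 -> A T0
  X4 -> T2 T2

Fill CYK table bottom-up:
  [0..0]={A,T2}  "d"  orig:{A}
  [1..1]={A,T2}  "d"  orig:{A}
  [2..2]={T1}  "c"  orig:{}
  [3..3]={T0}  "a"  orig:{}
  [4..4]={B}  "b"
  [5..5]={T0}  "a"  orig:{}
  [6..6]={A,T2}  "d"  orig:{A}
  [7..7]={T0}  "a"  orig:{}
  [0..1]={S,X4}  "dd"  orig:{S}
  [1..2]=∅  "dc"
  [2..3]={S}  "ca"
  [3..4]={S}  "ab"
  [4..5]=∅  "ba"
  [5..6]=∅  "ad"
  [6..7]={X3}  "da"  orig:{}
  [0..2]=∅  "ddc"
  [1..3]=∅  "dca"
  [2..4]=∅  "cab"
  [3..5]=∅  "aba"
  [4..6]=∅  "bad"
  [5..7]=∅  "ada"
  [0..3]=∅  "ddca"
  [1..4]=∅  "dcab"
  [2..5]=∅  "caba"
  [3..6]=∅  "abad"
  [4..7]=∅  "bada"
  [0..4]=∅  "ddcab"
  [1..5]=∅  "dcaba"
  [2..6]=∅  "cabad"
  [3..7]=∅  "abada"
  [0..5]=∅  "ddcaba"
  [1..6]=∅  "dcabad"
  [2..7]=∅  "cabada"
  [0..6]=∅  "ddcabad"
  [1..7]=∅  "dcabada"
  [0..7]=∅  "ddcabada"

S ∉ T[0,7] ⇒ NO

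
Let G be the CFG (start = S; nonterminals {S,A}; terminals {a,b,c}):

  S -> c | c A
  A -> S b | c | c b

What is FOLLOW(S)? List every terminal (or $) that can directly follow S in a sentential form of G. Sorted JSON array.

Compute FIRST by fixpoint:
pass 1:
  A via A→c: +{c}
  S via S→c: +{c}
  FIRST[S]={c}  FIRST[A]={c}
pass 2: (stable)
  FIRST[S]={c}  FIRST[A]={c}

FOLLOW sets:
initialize: $ ∈ FOLLOW(S)
iter 1:
  A→S b: FOLLOW(S) ⊇ FIRST(b) = {b}; new: +{b}
  S→c A: FOLLOW(A) ⊇ FOLLOW(S) ⊇ {$,b}; new: +{$,b}
  FOLLOW[S]={$,b}  FOLLOW[A]={$,b}
iter 2: (no change)
  FOLLOW[S]={$,b}  FOLLOW[A]={$,b}

FOLLOW(S) = ["$", "b"]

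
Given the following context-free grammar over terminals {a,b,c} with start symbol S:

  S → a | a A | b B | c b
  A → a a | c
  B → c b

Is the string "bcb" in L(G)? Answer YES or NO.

CNF form of G:
  S -> T0 A | T1 T2 | T2 B | a
  A -> T0 T0 | c
  B -> T1 T2
  T0 -> a
  T1 -> c
  T2 -> b

CYK fill:
  [0..0]={T2}  "b"  orig:{}
  [1..1]={A,T1}  "c"  orig:{A}
  [2..2]={T2}  "b"  orig:{}
  [0..1]=∅  "bc"
  [1..2]={B,S}  "cb"
  [0..2]={S}  "bcb"

S ∈ T[0,2] ⇒ YES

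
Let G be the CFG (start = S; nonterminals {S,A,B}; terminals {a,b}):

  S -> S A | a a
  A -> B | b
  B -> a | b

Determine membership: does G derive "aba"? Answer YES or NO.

Convert to CNF:
  S -> S A | T0 T0
  A -> a | b
  B -> a | b
  T0 -> a

CYK table (by increasing span):
  cell(0,0) a: {A,B,T0}  orig:{A,B}
  cell(1,1) b: {A,B}
  cell(2,2) a: {A,B,T0}  orig:{A,B}
  cell(0,1) ab: ∅
  cell(1,2) ba: ∅
  cell(0,2) aba: ∅

S ∉ T[0,2] ⇒ NO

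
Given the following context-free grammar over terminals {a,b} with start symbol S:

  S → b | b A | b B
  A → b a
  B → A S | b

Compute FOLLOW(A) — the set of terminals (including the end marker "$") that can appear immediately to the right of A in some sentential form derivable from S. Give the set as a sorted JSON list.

Compute FIRST by fixpoint:
pass 1:
  A via A→b a: +{b}
  B via B→A S: +{b}
  S via S→b: +{b}
  FIRST(S)={b}  FIRST(A)={b}  FIRST(B)={b}
pass 2: (stable)
  FIRST(S)={b}  FIRST(A)={b}  FIRST(B)={b}

FOLLOW sets:
FOLLOW(S) := {$}
round 1:
  B→A S: FOLLOW(A) ⊇ FIRST(S) = {b}; new: +{b}
  S→b A: FOLLOW(A) ⊇ FOLLOW(S) ⊇ {$}; new: +{$}
  S→b B: FOLLOW(B) ⊇ FOLLOW(S) ⊇ {$}; new: +{$}
  FOLLOW(S)={$}  FOLLOW(A)={$,b}  FOLLOW(B)={$}
round 2: done
  FOLLOW(S)={$}  FOLLOW(A)={$,b}  FOLLOW(B)={$}

FOLLOW(A) = ["$", "b"]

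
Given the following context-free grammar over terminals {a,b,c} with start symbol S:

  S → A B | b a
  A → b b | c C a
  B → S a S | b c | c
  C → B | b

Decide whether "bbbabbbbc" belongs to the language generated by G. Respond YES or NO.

Convert to CNF:
  S -> A B | T0 T2
  A -> T0 T0 | T1 X3
  B -> S X4 | T0 T1 | c
  C -> S X5 | T0 T1 | b | c
  T0 -> b
  T1 -> c
  T2 -> a
  X3 -> C T2
  X4 -> T2 S
  X5 -> T2 S

CYK table (by increasing span):
  [0..0]={C,T0}  "b"  orig:{C}
  [1..1]={C,T0}  "b"  orig:{C}
  [2..2]={C,T0}  "b"  orig:{C}
  [3..3]={T2}  "a"  orig:{}
  [4..4]={C,T0}  "b"  orig:{C}
  [5..5]={C,T0}  "b"  orig:{C}
  [6..6]={C,T0}  "b"  orig:{C}
  [7..7]={C,T0}  "b"  orig:{C}
  [8..8]={B,C,T1}  "c"  orig:{B,C}
  [0..1]={A}  "bb"
  [1..2]={A}  "bb"
  [2..3]={S,X3}  "ba"  orig:{S}
  [3..4]=∅  "ab"
  [4..5]={A}  "bb"
  [5..6]={A}  "bb"
  [6..7]={A}  "bb"
  [7..8]={B,C}  "bc"
  [0..2]=∅  "bbb"
  [1..3]=∅  "bba"
  [2..4]=∅  "bab"
  [3..5]=∅  "abb"
  [4..6]=∅  "bbb"
  [5..7]=∅  "bbb"
  [6..8]={S}  "bbc"
  [0..3]=∅  "bbba"
  [1..4]=∅  "bbab"
  [2..5]=∅  "babb"
  [3..6]=∅  "abbb"
  [4..7]=∅  "bbbb"
  [5..8]={S}  "bbbc"
  [0..4]=∅  "bbbab"
  [1..5]=∅  "bbabb"
  [2..6]=∅  "babbb"
  [3..7]=∅  "abbbb"
  [4..8]=∅  "bbbbc"
  [0..5]=∅  "bbbabb"
  [1..6]=∅  "bbabbb"
  [2..7]=∅  "babbbb"
  [3..8]=∅  "abbbbc"
  [0..6]=∅  "bbbabbb"
  [1..7]=∅  "bbabbbb"
  [2..8]=∅  "babbbbc"
  [0..7]=∅  "bbbabbbb"
  [1..8]=∅  "bbabbbbc"
  [0..8]=∅  "bbbabbbbc"

S ∉ T[0,8] ⇒ NO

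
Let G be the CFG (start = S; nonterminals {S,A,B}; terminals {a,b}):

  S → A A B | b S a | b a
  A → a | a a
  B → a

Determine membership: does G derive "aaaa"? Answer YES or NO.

Convert to CNF:
  S -> A X2 | T1 T0 | T1 X3
  A -> T0 T0 | a
  B -> a
  T0 -> a
  T1 -> b
  X2 -> A B
  X3 -> S T0

Fill CYK table bottom-up:
  T[0,0] 'a' = {A,B,T0}  orig:{A,B}
  T[1,1] 'a' = {A,B,T0}  orig:{A,B}
  T[2,2] 'a' = {A,B,T0}  orig:{A,B}
  T[3,3] 'a' = {A,B,T0}  orig:{A,B}
  T[0,1] 'aa' = {A,X2}  orig:{A}
  T[1,2] 'aa' = {A,X2}  orig:{A}
  T[2,3] 'aa' = {A,X2}  orig:{A}
  T[0,2] 'aaa' = {S,X2}  orig:{S}
  T[1,3] 'aaa' = {S,X2}  orig:{S}
  T[0,3] 'aaaa' = {S,X3}  orig:{S}

S ∈ T[0,3] ⇒ YES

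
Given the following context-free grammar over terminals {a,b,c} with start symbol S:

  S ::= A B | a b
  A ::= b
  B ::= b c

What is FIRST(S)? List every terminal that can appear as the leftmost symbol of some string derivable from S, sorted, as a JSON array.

FIRST iteration:
round 1:
  A via A→b: +{b}
  B via B→b c: +{b}
  S via S→A B: +{b}
  S via S→a b: +{a}
  FIRST(S)={a,b}  FIRST(A)={b}  FIRST(B)={b}
round 2: (stable)
  FIRST(S)={a,b}  FIRST(A)={b}  FIRST(B)={b}

FIRST(S) = ["a", "b"]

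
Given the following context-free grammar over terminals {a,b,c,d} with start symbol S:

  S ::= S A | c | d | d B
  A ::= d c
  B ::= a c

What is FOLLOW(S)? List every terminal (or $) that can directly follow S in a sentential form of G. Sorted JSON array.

FIRST sets, iterate to fixpoint:
round 1:
  A via A→d c: +{d}
  B via B→a c: +{a}
  S via S→c: +{c}
  S via S→d: +{d}
  FIRST(S)={c,d}  FIRST(A)={d}  FIRST(B)={a}
round 2: (no change)
  FIRST(S)={c,d}  FIRST(A)={d}  FIRST(B)={a}

FOLLOW iteration:
FOLLOW(S) := {$}
iter 1:
  S→S A: FOLLOW(S) ⊇ FIRST(A) = {d}; new: +{d}
  S→S A: FOLLOW(A) ⊇ FOLLOW(S) ⊇ {$,d}; new: +{$,d}
  S→d B: FOLLOW(B) ⊇ FOLLOW(S) ⊇ {$,d}; new: +{$,d}
  FOLLOW[S]={$,d}  FOLLOW[A]={$,d}  FOLLOW[B]={$,d}
iter 2: (stable)
  FOLLOW[S]={$,d}  FOLLOW[A]={$,d}  FOLLOW[B]={$,d}

FOLLOW(S) = ["$", "d"]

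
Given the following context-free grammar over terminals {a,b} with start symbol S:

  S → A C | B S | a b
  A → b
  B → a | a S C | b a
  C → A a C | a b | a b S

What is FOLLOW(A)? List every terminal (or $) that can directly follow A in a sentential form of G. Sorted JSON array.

Compute FIRST by fixpoint:
pass 1:
  A via A→b: +{b}
  B via B→a: +{a}
  B via B→b a: +{b}
  C via C→A a C: +{b}
  C via C→a b: +{a}
  S via S→A C: +{b}
  S via S→B S: +{a}
  FIRST[S]={a,b}  FIRST[A]={b}  FIRST[B]={a,b}  FIRST[C]={a,b}
pass 2: (stable)
  FIRST[S]={a,b}  FIRST[A]={b}  FIRST[B]={a,b}  FIRST[C]={a,b}

FOLLOW iteration:
seed FOLLOW(S) with $
[1]
  B→a S C: FOLLOW(S) ⊇ FIRST(C) = {a,b}; new: +{a,b}
  C→A a C: FOLLOW(A) ⊇ FIRST(a) = {a}; new: +{a}
  S→A C: FOLLOW(A) ⊇ FIRST(C) = {a,b}; new: +{b}
  S→A C: FOLLOW(C) ⊇ FOLLOW(S) ⊇ {$,a,b}; new: +{$,a,b}
  S→B S: FOLLOW(B) ⊇ FIRST(S) = {a,b}; new: +{a,b}
  FOLLOW[S]={$,a,b}  FOLLOW[A]={a,b}  FOLLOW[B]={a,b}  FOLLOW[C]={$,a,b}
[2] — fixpoint
  FOLLOW[S]={$,a,b}  FOLLOW[A]={a,b}  FOLLOW[B]={a,b}  FOLLOW[C]={$,a,b}

FOLLOW(A) = ["a", "b"]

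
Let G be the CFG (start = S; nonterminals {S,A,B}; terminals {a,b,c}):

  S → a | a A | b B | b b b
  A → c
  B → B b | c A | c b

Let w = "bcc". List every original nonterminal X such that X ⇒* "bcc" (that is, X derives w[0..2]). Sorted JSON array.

CNF form of G:
  S -> T0 B | T0 X3 | T2 A | a
  A -> c
  B -> B T0 | T1 A | T1 T0
  T0 -> b
  T1 -> c
  T2 -> a
  X3 -> T0 T0

CYK table (by increasing span) (cells [i..j] with 0 ≤ i ≤ j ≤ 2 only):
  T[0,0] 'b' = {T0}  orig:{}
  T[1,1] 'c' = {A,T1}  orig:{A}
  T[2,2] 'c' = {A,T1}  orig:{A}
  T[0,1] 'bc' = ∅
  T[1,2] 'cc' = {B}
  T[0,2] 'bcc' = {S}

Original NTs in T[0,2] deriving "bcc": ["S"]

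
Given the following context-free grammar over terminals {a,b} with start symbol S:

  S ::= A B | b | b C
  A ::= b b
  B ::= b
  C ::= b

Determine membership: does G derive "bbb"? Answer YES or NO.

Convert to CNF:
  S -> A B | T0 C | b
  A -> T0 T0
  B -> b
  C -> b
  T0 -> b

Fill CYK table bottom-up:
  [0..0]={B,C,S,T0}  "b"  orig:{B,C,S}
  [1..1]={B,C,S,T0}  "b"  orig:{B,C,S}
  [2..2]={B,C,S,T0}  "b"  orig:{B,C,S}
  [0..1]={A,S}  "bb"
  [1..2]={A,S}  "bb"
  [0..2]={S}  "bbb"

S ∈ T[0,2] ⇒ YES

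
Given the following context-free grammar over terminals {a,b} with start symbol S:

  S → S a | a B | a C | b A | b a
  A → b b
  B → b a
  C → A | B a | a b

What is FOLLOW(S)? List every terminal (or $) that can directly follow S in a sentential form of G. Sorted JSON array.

FIRST sets, iterate to fixpoint:
round 1:
  A via A→b b: +{b}
  B via B→b a: +{b}
  C via C→A: +{b}
  C via C→a b: +{a}
  S via S→a B: +{a}
  S via S→b A: +{b}
  FIRST[S]={a,b}  FIRST[A]={b}  FIRST[B]={b}  FIRST[C]={a,b}
round 2: done
  FIRST[S]={a,b}  FIRST[A]={b}  FIRST[B]={b}  FIRST[C]={a,b}

Compute FOLLOW by fixpoint:
initialize: $ ∈ FOLLOW(S)
[1]
  C→B a: FOLLOW(B) ⊇ FIRST(a) = {a}; new: +{a}
  S→S a: FOLLOW(S) ⊇ FIRST(a) = {a}; new: +{a}
  S→a B: FOLLOW(B) ⊇ FOLLOW(S) ⊇ {$,a}; new: +{$}
  S→a C: FOLLOW(C) ⊇ FOLLOW(S) ⊇ {$,a}; new: +{$,a}
  S→b A: FOLLOW(A) ⊇ FOLLOW(S) ⊇ {$,a}; new: +{$,a}
  FOLLOW[S]={$,a}  FOLLOW[A]={$,a}  FOLLOW[B]={$,a}  FOLLOW[C]={$,a}
[2] — fixpoint
  FOLLOW[S]={$,a}  FOLLOW[A]={$,a}  FOLLOW[B]={$,a}  FOLLOW[C]={$,a}

FOLLOW(S) = ["$", "a"]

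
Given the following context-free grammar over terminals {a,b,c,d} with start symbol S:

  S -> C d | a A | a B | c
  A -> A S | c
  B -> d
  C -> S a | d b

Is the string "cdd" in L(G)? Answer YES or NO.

Convert to CNF:
  S -> C T1 | T0 A | T0 B | c
  A -> A S | c
  B -> d
  C -> S T0 | T1 T2
  T0 -> a
  T1 -> d
  T2 -> b

CYK table (by increasing span):
  [0..0]={A,S}  "c"
  [1..1]={B,T1}  "d"  orig:{B}
  [2..2]={B,T1}  "d"  orig:{B}
  [0..1]=∅  "cd"
  [1..2]=∅  "dd"
  [0..2]=∅  "cdd"

S ∉ T[0,2] ⇒ NO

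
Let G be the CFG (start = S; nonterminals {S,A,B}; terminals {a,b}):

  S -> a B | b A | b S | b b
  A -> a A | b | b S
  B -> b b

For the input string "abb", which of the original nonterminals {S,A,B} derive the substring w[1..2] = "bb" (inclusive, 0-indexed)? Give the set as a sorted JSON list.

Convert to CNF:
  S -> T0 B | T1 A | T1 S | T1 T1
  A -> T0 A | T1 S | b
  B -> T1 T1
  T0 -> a
  T1 -> b

Fill CYK table bottom-up (cells [i..j] with 1 ≤ i ≤ j ≤ 2 only):
  cell(1,1) b: {A,T1}  orig:{A}
  cell(2,2) b: {A,T1}  orig:{A}
  cell(1,2) bb: {B,S}

Original NTs in T[1,2] deriving "bb": ["B", "S"]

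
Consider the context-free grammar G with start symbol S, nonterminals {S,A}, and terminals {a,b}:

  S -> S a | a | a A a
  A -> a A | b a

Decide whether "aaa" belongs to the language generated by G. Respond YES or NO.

Convert to CNF:
  S -> S T0 | T0 X2 | a
  A -> T0 A | T1 T0
  T0 -> a
  T1 -> b
  X2 -> A T0

Fill CYK table bottom-up:
  cell(0,0) a: {S,T0}  orig:{S}
  cell(1,1) a: {S,T0}  orig:{S}
  cell(2,2) a: {S,T0}  orig:{S}
  cell(0,1) aa: {S}
  cell(1,2) aa: {S}
  cell(0,2) aaa: {S}

S ∈ T[0,2] ⇒ YES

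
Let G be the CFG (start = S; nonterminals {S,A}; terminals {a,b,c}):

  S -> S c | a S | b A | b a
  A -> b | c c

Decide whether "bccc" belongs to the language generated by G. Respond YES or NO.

CNF form of G:
  S -> S T0 | T1 S | T2 A | T2 T1
  A -> T0 T0 | b
  T0 -> c
  T1 -> a
  T2 -> b

CYK table (by increasing span):
  T[0,0] 'b' = {A,T2}  orig:{A}
  T[1,1] 'c' = {T0}  orig:{}
  T[2,2] 'c' = {T0}  orig:{}
  T[3,3] 'c' = {T0}  orig:{}
  T[0,1] 'bc' = ∅
  T[1,2] 'cc' = {A}
  T[2,3] 'cc' = {A}
  T[0,2] 'bcc' = {S}
  T[1,3] 'ccc' = ∅
  T[0,3] 'bccc' = {S}

S ∈ T[0,3] ⇒ YES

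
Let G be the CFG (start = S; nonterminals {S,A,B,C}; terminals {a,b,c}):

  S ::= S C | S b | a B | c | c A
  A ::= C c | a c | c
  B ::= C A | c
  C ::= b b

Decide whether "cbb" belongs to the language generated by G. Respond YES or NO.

Convert to CNF:
  S -> S C | S T2 | T0 A | T1 B | c
  A -> C T0 | T1 T0 | c
  B -> C A | c
  C -> T2 T2
  T0 -> c
  T1 -> a
  T2 -> b

Fill CYK table bottom-up:
  [0..0]={A,B,S,T0}  "c"  orig:{A,B,S}
  [1..1]={T2}  "b"  orig:{}
  [2..2]={T2}  "b"  orig:{}
  [0..1]={S}  "cb"
  [1..2]={C}  "bb"
  [0..2]={S}  "cbb"

S ∈ T[0,2] ⇒ YES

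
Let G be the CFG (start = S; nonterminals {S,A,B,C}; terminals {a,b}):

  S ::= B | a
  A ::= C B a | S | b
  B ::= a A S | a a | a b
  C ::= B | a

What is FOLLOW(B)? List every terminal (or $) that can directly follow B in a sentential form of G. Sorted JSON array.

FIRST iteration:
pass 1:
  A via A→b: +{b}
  B via B→a A S: +{a}
  C via C→B: +{a}
  S via S→B: +{a}
  S: {a}  A: {b}  B: {a}  C: {a}
pass 2:
  A via A→C B a: +{a}
  S: {a}  A: {a,b}  B: {a}  C: {a}
pass 3: — fixpoint
  S: {a}  A: {a,b}  B: {a}  C: {a}

FOLLOW iteration:
FOLLOW(S) := {$}
pass 1:
  A→C B a: FOLLOW(C) ⊇ FIRST(B) = {a}; new: +{a}
  A→C B a: FOLLOW(B) ⊇ FIRST(a) = {a}; new: +{a}
  B→a A S: FOLLOW(A) ⊇ FIRST(S) = {a}; new: +{a}
  B→a A S: FOLLOW(S) ⊇ FOLLOW(B) ⊇ {a}; new: +{a}
  S→B: FOLLOW(B) ⊇ FOLLOW(S) ⊇ {$,a}; new: +{$}
  FOLLOW(S)={$,a}  FOLLOW(A)={a}  FOLLOW(B)={$,a}  FOLLOW(C)={a}
pass 2: — fixpoint
  FOLLOW(S)={$,a}  FOLLOW(A)={a}  FOLLOW(B)={$,a}  FOLLOW(C)={a}

FOLLOW(B) = ["$", "a"]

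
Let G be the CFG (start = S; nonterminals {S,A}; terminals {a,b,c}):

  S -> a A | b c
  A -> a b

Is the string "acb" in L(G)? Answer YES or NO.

CNF form of G:
  S -> T0 A | T1 T2
  A -> T0 T1
  T0 -> a
  T1 -> b
  T2 -> c

Fill CYK table bottom-up:
  [0..0]={T0}  "a"  orig:{}
  [1..1]={T2}  "c"  orig:{}
  [2..2]={T1}  "b"  orig:{}
  [0..1]=∅  "ac"
  [1..2]=∅  "cb"
  [0..2]=∅  "acb"

S ∉ T[0,2] ⇒ NO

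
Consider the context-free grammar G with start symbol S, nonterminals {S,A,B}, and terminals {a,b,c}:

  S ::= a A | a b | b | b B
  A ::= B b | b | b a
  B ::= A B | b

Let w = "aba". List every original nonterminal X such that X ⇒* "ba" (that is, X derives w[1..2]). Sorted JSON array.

Convert to CNF:
  S -> T0 B | T1 A | T1 T0 | b
  A -> B T0 | T0 T1 | b
  B -> A B | b
  T0 -> b
  T1 -> a

CYK table (by increasing span) — only the sub-triangle for w[1..2]:
  T[1,1] 'b' = {A,B,S,T0}  orig:{A,B,S}
  T[2,2] 'a' = {T1}  orig:{}
  T[1,2] 'ba' = {A}

Original NTs in T[1,2] deriving "ba": ["A"]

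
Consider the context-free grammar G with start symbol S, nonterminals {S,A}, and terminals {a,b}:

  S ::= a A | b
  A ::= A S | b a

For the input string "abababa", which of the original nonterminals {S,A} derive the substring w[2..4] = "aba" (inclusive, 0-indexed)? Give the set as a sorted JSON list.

Convert to CNF:
  S -> T1 A | b
  A -> A S | T0 T1
  T0 -> b
  T1 -> a

CYK fill (cells [i..j] with 2 ≤ i ≤ j ≤ 4 only):
  T[2,2] 'a' = {T1}  orig:{}
  T[3,3] 'b' = {S,T0}  orig:{S}
  T[4,4] 'a' = {T1}  orig:{}
  T[2,3] 'ab' = ∅
  T[3,4] 'ba' = {A}
  T[2,4] 'aba' = {S}

Original NTs in T[2,4] deriving "aba": ["S"]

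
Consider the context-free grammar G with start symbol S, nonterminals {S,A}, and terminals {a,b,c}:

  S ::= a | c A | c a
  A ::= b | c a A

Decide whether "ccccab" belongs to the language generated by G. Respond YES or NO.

Convert to CNF:
  S -> T0 A | T0 T1 | a
  A -> T0 X2 | b
  T0 -> c
  T1 -> a
  X2 -> T1 A

CYK fill:
  [0..0]={T0}  "c"  orig:{}
  [1..1]={T0}  "c"  orig:{}
  [2..2]={T0}  "c"  orig:{}
  [3..3]={T0}  "c"  orig:{}
  [4..4]={S,T1}  "a"  orig:{S}
  [5..5]={A}  "b"
  [0..1]=∅  "cc"
  [1..2]=∅  "cc"
  [2..3]=∅  "cc"
  [3..4]={S}  "ca"
  [4..5]={X2}  "ab"  orig:{}
  [0..2]=∅  "ccc"
  [1..3]=∅  "ccc"
  [2..4]=∅  "cca"
  [3..5]={A}  "cab"
  [0..3]=∅  "cccc"
  [1..4]=∅  "ccca"
  [2..5]={S}  "ccab"
  [0..4]=∅  "cccca"
  [1..5]=∅  "cccab"
  [0..5]=∅  "ccccab"

S ∉ T[0,5] ⇒ NO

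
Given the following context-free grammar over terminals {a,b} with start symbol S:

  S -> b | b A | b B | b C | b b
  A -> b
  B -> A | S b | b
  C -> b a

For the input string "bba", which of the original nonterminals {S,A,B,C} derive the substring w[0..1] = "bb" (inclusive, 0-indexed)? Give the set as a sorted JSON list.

Convert to CNF:
  S -> T0 A | T0 B | T0 C | T0 T0 | b
  A -> b
  B -> S T0 | b
  C -> T0 T1
  T0 -> b
  T1 -> a

CYK fill (cells [i..j] with 0 ≤ i ≤ j ≤ 1 only):
  [0..0]={A,B,S,T0}  "b"  orig:{A,B,S}
  [1..1]={A,B,S,T0}  "b"  orig:{A,B,S}
  [0..1]={B,S}  "bb"

Original NTs in T[0,1] deriving "bb": ["B", "S"]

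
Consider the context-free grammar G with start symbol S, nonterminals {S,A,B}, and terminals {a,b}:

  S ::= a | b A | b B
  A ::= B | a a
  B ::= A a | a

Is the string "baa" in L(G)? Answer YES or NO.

Convert to CNF:
  S -> T1 A | T1 B | a
  A -> A T0 | T0 T0 | a
  B -> A T0 | a
  T0 -> a
  T1 -> b

Fill CYK table bottom-up:
  cell(0,0) b: {T1}  orig:{}
  cell(1,1) a: {A,B,S,T0}  orig:{A,B,S}
  cell(2,2) a: {A,B,S,T0}  orig:{A,B,S}
  cell(0,1) ba: {S}
  cell(1,2) aa: {A,B}
  cell(0,2) baa: {S}

S ∈ T[0,2] ⇒ YES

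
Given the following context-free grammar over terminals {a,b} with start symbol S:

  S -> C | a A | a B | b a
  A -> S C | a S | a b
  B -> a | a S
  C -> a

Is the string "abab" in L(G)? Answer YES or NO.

Convert to CNF:
  S -> T0 A | T0 B | T1 T0 | a
  A -> S C | T0 S | T0 T1
  B -> T0 S | a
  C -> a
  T0 -> a
  T1 -> b

CYK fill:
  [0..0]={B,C,S,T0}  "a"  orig:{B,C,S}
  [1..1]={T1}  "b"  orig:{}
  [2..2]={B,C,S,T0}  "a"  orig:{B,C,S}
  [3..3]={T1}  "b"  orig:{}
  [0..1]={A}  "ab"
  [1..2]={S}  "ba"
  [2..3]={A}  "ab"
  [0..2]={A,B}  "aba"
  [1..3]=∅  "bab"
  [0..3]=∅  "abab"

S ∉ T[0,3] ⇒ NO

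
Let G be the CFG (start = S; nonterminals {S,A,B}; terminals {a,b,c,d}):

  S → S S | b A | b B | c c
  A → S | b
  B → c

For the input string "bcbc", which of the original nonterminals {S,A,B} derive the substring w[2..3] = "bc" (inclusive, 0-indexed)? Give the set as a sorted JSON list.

CNF form of G:
  S -> S S | T0 A | T0 B | T1 T1
  A -> S S | T0 A | T0 B | T1 T1 | b
  B -> c
  T0 -> b
  T1 -> c

Fill CYK table bottom-up, restricted to cells inside w[2..3]:
  T[2,2] 'b' = {A,T0}  orig:{A}
  T[3,3] 'c' = {B,T1}  orig:{B}
  T[2,3] 'bc' = {A,S}

Original NTs in T[2,3] deriving "bc": ["A", "S"]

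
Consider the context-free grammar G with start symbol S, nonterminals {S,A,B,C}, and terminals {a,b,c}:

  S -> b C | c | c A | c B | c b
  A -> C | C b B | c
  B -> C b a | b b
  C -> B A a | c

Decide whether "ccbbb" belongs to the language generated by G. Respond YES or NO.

CNF form of G:
  S -> T1 C | T2 A | T2 B | T2 T1 | c
  A -> B X3 | C X4 | c
  B -> C X5 | T1 T1
  C -> B X6 | c
  T0 -> a
  T1 -> b
  T2 -> c
  X3 -> A T0
  X4 -> T1 B
  X5 -> T1 T0
  X6 -> A T0

CYK fill:
  T[0,0] 'c' = {A,C,S,T2}  orig:{A,C,S}
  T[1,1] 'c' = {A,C,S,T2}  orig:{A,C,S}
  T[2,2] 'b' = {T1}  orig:{}
  T[3,3] 'b' = {T1}  orig:{}
  T[4,4] 'b' = {T1}  orig:{}
  T[0,1] 'cc' = {S}
  T[1,2] 'cb' = {S}
  T[2,3] 'bb' = {B}
  T[3,4] 'bb' = {B}
  T[0,2] 'ccb' = ∅
  T[1,3] 'cbb' = {S}
  T[2,4] 'bbb' = {X4}  orig:{}
  T[0,3] 'ccbb' = ∅
  T[1,4] 'cbbb' = {A}
  T[0,4] 'ccbbb' = {S}

S ∈ T[0,4] ⇒ YES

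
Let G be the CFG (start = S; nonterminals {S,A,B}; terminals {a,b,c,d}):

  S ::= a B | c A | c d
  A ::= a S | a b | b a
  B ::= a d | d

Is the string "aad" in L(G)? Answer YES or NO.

Convert to CNF:
  S -> T0 B | T3 A | T3 T2
  A -> T0 S | T0 T1 | T1 T0
  B -> T0 T2 | d
  T0 -> a
  T1 -> b
  T2 -> d
  T3 -> c

CYK fill:
  T[0,0] 'a' = {T0}  orig:{}
  T[1,1] 'a' = {T0}  orig:{}
  T[2,2] 'd' = {B,T2}  orig:{B}
  T[0,1] 'aa' = ∅
  T[1,2] 'ad' = {B,S}
  T[0,2] 'aad' = {A,S}

S ∈ T[0,2] ⇒ YES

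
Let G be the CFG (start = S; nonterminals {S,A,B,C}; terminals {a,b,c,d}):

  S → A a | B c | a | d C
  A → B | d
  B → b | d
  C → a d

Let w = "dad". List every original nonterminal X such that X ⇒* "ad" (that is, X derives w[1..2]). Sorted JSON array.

Convert to CNF:
  S -> A T0 | B T2 | T1 C | a
  A -> b | d
  B -> b | d
  C -> T0 T1
  T0 -> a
  T1 -> d
  T2 -> c

CYK fill (cells [i..j] with 1 ≤ i ≤ j ≤ 2 only):
  cell(1,1) a: {S,T0}  orig:{S}
  cell(2,2) d: {A,B,T1}  orig:{A,B}
  cell(1,2) ad: {C}

Original NTs in T[1,2] deriving "ad": ["C"]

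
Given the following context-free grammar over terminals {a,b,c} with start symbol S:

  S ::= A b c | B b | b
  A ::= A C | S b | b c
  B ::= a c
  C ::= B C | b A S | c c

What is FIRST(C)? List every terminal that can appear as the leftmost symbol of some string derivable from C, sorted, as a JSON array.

FIRST iteration:
pass 1:
  A via A→b c: +{b}
  B via B→a c: +{a}
  C via C→B C: +{a}
  C via C→b A S: +{b}
  C via C→c c: +{c}
  S via S→A b c: +{b}
  S via S→B b: +{a}
  FIRST(S)={a,b}  FIRST(A)={b}  FIRST(B)={a}  FIRST(C)={a,b,c}
pass 2:
  A via A→S b: +{a}
  FIRST(S)={a,b}  FIRST(A)={a,b}  FIRST(B)={a}  FIRST(C)={a,b,c}
pass 3: done
  FIRST(S)={a,b}  FIRST(A)={a,b}  FIRST(B)={a}  FIRST(C)={a,b,c}

FIRST(C) = ["a", "b", "c"]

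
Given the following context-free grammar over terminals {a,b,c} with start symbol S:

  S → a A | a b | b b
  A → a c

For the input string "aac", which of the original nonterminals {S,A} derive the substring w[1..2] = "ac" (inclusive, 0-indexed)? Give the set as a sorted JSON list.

CNF form of G:
  S -> T0 A | T0 T2 | T2 T2
  A -> T0 T1
  T0 -> a
  T1 -> c
  T2 -> b

CYK fill, restricted to cells inside w[1..2]:
  [1..1]={T0}  "a"  orig:{}
  [2..2]={T1}  "c"  orig:{}
  [1..2]={A}  "ac"

Original NTs in T[1,2] deriving "ac": ["A"]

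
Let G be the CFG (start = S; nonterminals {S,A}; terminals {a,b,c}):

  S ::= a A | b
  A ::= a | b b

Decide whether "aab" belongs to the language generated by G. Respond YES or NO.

CNF form of G:
  S -> T1 A | b
  A -> T0 T0 | a
  T0 -> b
  T1 -> a

CYK table (by increasing span):
  cell(0,0) a: {A,T1}  orig:{A}
  cell(1,1) a: {A,T1}  orig:{A}
  cell(2,2) b: {S,T0}  orig:{S}
  cell(0,1) aa: {S}
  cell(1,2) ab: ∅
  cell(0,2) aab: ∅

S ∉ T[0,2] ⇒ NO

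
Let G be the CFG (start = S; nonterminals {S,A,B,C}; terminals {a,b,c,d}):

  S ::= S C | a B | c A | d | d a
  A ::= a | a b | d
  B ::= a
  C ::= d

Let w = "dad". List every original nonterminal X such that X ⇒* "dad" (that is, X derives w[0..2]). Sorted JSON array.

CNF form of G:
  S -> S C | T0 B | T2 A | T3 T0 | d
  A -> T0 T1 | a | d
  B -> a
  C -> d
  T0 -> a
  T1 -> b
  T2 -> c
  T3 -> d

CYK fill, restricted to cells inside w[0..2]:
  [0..0]={A,C,S,T3}  "d"  orig:{A,C,S}
  [1..1]={A,B,T0}  "a"  orig:{A,B}
  [2..2]={A,C,S,T3}  "d"  orig:{A,C,S}
  [0..1]={S}  "da"
  [1..2]=∅  "ad"
  [0..2]={S}  "dad"

Original NTs in T[0,2] deriving "dad": ["S"]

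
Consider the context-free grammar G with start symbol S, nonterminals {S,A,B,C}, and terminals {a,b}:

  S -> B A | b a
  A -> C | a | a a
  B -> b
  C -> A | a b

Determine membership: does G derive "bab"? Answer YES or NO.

Convert to CNF:
  S -> B A | T1 T0
  A -> T0 T0 | T0 T1 | a
  B -> b
  C -> T0 T0 | T0 T1 | a
  T0 -> a
  T1 -> b

Fill CYK table bottom-up:
  cell(0,0) b: {B,T1}  orig:{B}
  cell(1,1) a: {A,C,T0}  orig:{A,C}
  cell(2,2) b: {B,T1}  orig:{B}
  cell(0,1) ba: {S}
  cell(1,2) ab: {A,C}
  cell(0,2) bab: {S}

S ∈ T[0,2] ⇒ YES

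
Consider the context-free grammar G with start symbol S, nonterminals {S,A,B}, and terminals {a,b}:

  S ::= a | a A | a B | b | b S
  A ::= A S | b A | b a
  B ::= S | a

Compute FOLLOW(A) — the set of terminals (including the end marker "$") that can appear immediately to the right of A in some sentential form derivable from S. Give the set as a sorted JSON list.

Compute FIRST by fixpoint:
[1]
  A via A→b A: +{b}
  B via B→a: +{a}
  S via S→a: +{a}
  S via S→b: +{b}
  FIRST(S)={a,b}  FIRST(A)={b}  FIRST(B)={a}
[2]
  B via B→S: +{b}
  FIRST(S)={a,b}  FIRST(A)={b}  FIRST(B)={a,b}
[3] (no change)
  FIRST(S)={a,b}  FIRST(A)={b}  FIRST(B)={a,b}

FOLLOW iteration:
initialize: $ ∈ FOLLOW(S)
round 1:
  A→A S: FOLLOW(A) ⊇ FIRST(S) = {a,b}; new: +{a,b}
  A→A S: FOLLOW(S) ⊇ FOLLOW(A) ⊇ {a,b}; new: +{a,b}
  S→a A: FOLLOW(A) ⊇ FOLLOW(S) ⊇ {$,a,b}; new: +{$}
  S→a B: FOLLOW(B) ⊇ FOLLOW(S) ⊇ {$,a,b}; new: +{$,a,b}
  S: {$,a,b}  A: {$,a,b}  B: {$,a,b}
round 2: done
  S: {$,a,b}  A: {$,a,b}  B: {$,a,b}

FOLLOW(A) = ["$", "a", "b"]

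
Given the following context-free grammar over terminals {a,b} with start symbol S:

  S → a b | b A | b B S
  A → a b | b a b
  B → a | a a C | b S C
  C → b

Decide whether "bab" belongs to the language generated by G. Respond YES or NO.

Convert to CNF:
  S -> T0 T1 | T1 A | T1 X5
  A -> T0 T1 | T1 X2
  B -> T0 X3 | T1 X4 | a
  C -> b
  T0 -> a
  T1 -> b
  X2 -> T0 T1
  X3 -> T0 C
  X4 -> S C
  X5 -> B S

Fill CYK table bottom-up:
  cell(0,0) b: {C,T1}  orig:{C}
  cell(1,1) a: {B,T0}  orig:{B}
  cell(2,2) b: {C,T1}  orig:{C}
  cell(0,1) ba: ∅
  cell(1,2) ab: {A,S,X2,X3}  orig:{A,S}
  cell(0,2) bab: {A,S}

S ∈ T[0,2] ⇒ YES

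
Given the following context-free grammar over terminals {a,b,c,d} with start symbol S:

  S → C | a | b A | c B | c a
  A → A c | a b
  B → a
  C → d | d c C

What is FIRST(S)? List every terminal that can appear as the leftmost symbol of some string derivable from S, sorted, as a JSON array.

FIRST sets, iterate to fixpoint:
round 1:
  A via A→a b: +{a}
  B via B→a: +{a}
  C via C→d: +{d}
  S via S→C: +{d}
  S via S→a: +{a}
  S via S→b A: +{b}
  S via S→c B: +{c}
  FIRST[S]={a,b,c,d}  FIRST[A]={a}  FIRST[B]={a}  FIRST[C]={d}
round 2: (stable)
  FIRST[S]={a,b,c,d}  FIRST[A]={a}  FIRST[B]={a}  FIRST[C]={d}

FIRST(S) = ["a", "b", "c", "d"]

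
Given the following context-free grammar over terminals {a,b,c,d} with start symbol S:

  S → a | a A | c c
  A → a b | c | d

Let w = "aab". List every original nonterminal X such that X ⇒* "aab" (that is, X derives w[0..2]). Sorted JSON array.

Convert to CNF:
  S -> T0 A | T2 T2 | a
  A -> T0 T1 | c | d
  T0 -> a
  T1 -> b
  T2 -> c

Fill CYK table bottom-up (cells [i..j] with 0 ≤ i ≤ j ≤ 2 only):
  [0..0]={S,T0}  "a"  orig:{S}
  [1..1]={S,T0}  "a"  orig:{S}
  [2..2]={T1}  "b"  orig:{}
  [0..1]=∅  "aa"
  [1..2]={A}  "ab"
  [0..2]={S}  "aab"

Original NTs in T[0,2] deriving "aab": ["S"]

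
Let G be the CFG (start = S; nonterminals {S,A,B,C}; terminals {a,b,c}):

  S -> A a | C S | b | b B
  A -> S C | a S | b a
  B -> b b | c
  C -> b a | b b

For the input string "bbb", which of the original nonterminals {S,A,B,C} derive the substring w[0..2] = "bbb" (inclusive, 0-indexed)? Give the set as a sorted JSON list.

Convert to CNF:
  S -> A T0 | C S | T1 B | b
  A -> S C | T0 S | T1 T0
  B -> T1 T1 | c
  C -> T1 T0 | T1 T1
  T0 -> a
  T1 -> b

CYK table (by increasing span) (cells [i..j] with 0 ≤ i ≤ j ≤ 2 only):
  [0..0]={S,T1}  "b"  orig:{S}
  [1..1]={S,T1}  "b"  orig:{S}
  [2..2]={S,T1}  "b"  orig:{S}
  [0..1]={B,C}  "bb"
  [1..2]={B,C}  "bb"
  [0..2]={A,S}  "bbb"

Original NTs in T[0,2] deriving "bbb": ["A", "S"]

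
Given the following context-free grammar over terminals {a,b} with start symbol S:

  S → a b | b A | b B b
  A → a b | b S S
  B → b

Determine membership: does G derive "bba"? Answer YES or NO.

Convert to CNF:
  S -> T0 T1 | T1 A | T1 X3
  A -> T0 T1 | T1 X2
  B -> b
  T0 -> a
  T1 -> b
  X2 -> S S
  X3 -> B T1

Fill CYK table bottom-up:
  cell(0,0) b: {B,T1}  orig:{B}
  cell(1,1) b: {B,T1}  orig:{B}
  cell(2,2) a: {T0}  orig:{}
  cell(0,1) bb: {X3}  orig:{}
  cell(1,2) ba: ∅
  cell(0,2) bba: ∅

S ∉ T[0,2] ⇒ NO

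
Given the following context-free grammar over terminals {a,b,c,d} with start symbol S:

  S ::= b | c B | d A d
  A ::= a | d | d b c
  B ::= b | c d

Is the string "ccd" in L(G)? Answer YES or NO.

CNF form of G:
  S -> T0 X4 | T2 B | b
  A -> T0 X3 | a | d
  B -> T2 T0 | b
  T0 -> d
  T1 -> b
  T2 -> c
  X3 -> T1 T2
  X4 -> A T0

CYK table (by increasing span):
  cell(0,0) c: {T2}  orig:{}
  cell(1,1) c: {T2}  orig:{}
  cell(2,2) d: {A,T0}  orig:{A}
  cell(0,1) cc: ∅
  cell(1,2) cd: {B}
  cell(0,2) ccd: {S}

S ∈ T[0,2] ⇒ YES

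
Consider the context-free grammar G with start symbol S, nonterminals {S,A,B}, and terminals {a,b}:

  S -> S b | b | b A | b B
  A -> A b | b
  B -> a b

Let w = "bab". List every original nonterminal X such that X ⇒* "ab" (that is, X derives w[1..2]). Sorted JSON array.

Convert to CNF:
  S -> S T0 | T0 A | T0 B | b
  A -> A T0 | b
  B -> T1 T0
  T0 -> b
  T1 -> a

CYK fill (cells [i..j] with 1 ≤ i ≤ j ≤ 2 only):
  T[1,1] 'a' = {T1}  orig:{}
  T[2,2] 'b' = {A,S,T0}  orig:{A,S}
  T[1,2] 'ab' = {B}

Original NTs in T[1,2] deriving "ab": ["B"]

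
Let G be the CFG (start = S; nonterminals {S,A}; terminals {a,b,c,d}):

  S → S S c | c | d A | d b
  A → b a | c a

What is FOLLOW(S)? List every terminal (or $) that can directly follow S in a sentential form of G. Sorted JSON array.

FIRST iteration:
round 1:
  A via A→b a: +{b}
  A via A→c a: +{c}
  S via S→c: +{c}
  S via S→d A: +{d}
  S: {c,d}  A: {b,c}
round 2: (stable)
  S: {c,d}  A: {b,c}

FOLLOW sets:
FOLLOW(S) := {$}
[1]
  S→S S c: FOLLOW(S) ⊇ FIRST(S) = {c,d}; new: +{c,d}
  S→d A: FOLLOW(A) ⊇ FOLLOW(S) ⊇ {$,c,d}; new: +{$,c,d}
  FOLLOW[S]={$,c,d}  FOLLOW[A]={$,c,d}
[2] — fixpoint
  FOLLOW[S]={$,c,d}  FOLLOW[A]={$,c,d}

FOLLOW(S) = ["$", "c", "d"]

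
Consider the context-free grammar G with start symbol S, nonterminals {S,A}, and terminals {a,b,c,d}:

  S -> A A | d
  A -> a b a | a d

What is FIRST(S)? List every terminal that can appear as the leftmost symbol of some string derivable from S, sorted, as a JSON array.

FIRST sets, iterate to fixpoint:
[1]
  A via A→a b a: +{a}
  S via S→A A: +{a}
  S via S→d: +{d}
  FIRST(S)={a,d}  FIRST(A)={a}
[2] (stable)
  FIRST(S)={a,d}  FIRST(A)={a}

FIRST(S) = ["a", "d"]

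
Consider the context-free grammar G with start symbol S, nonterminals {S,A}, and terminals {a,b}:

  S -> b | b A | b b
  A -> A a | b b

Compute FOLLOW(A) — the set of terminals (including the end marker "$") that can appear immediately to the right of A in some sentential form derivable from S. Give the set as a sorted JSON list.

FIRST sets, iterate to fixpoint:
[1]
  A via A→b b: +{b}
  S via S→b: +{b}
  FIRST[S]={b}  FIRST[A]={b}
[2] — fixpoint
  FIRST[S]={b}  FIRST[A]={b}

FOLLOW sets:
seed FOLLOW(S) with $
[1]
  A→A a: FOLLOW(A) ⊇ FIRST(a) = {a}; new: +{a}
  S→b A: FOLLOW(A) ⊇ FOLLOW(S) ⊇ {$}; new: +{$}
  FOLLOW[S]={$}  FOLLOW[A]={$,a}
[2] (no change)
  FOLLOW[S]={$}  FOLLOW[A]={$,a}

FOLLOW(A) = ["$", "a"]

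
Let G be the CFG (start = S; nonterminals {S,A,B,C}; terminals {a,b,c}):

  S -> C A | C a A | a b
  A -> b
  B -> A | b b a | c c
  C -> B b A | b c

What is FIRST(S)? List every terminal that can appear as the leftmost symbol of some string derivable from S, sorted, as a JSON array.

FIRST sets, iterate to fixpoint:
iter 1:
  A via A→b: +{b}
  B via B→A: +{b}
  B via B→c c: +{c}
  C via C→B b A: +{b,c}
  S via S→C A: +{b,c}
  S via S→a b: +{a}
  FIRST(S)={a,b,c}  FIRST(A)={b}  FIRST(B)={b,c}  FIRST(C)={b,c}
iter 2: (stable)
  FIRST(S)={a,b,c}  FIRST(A)={b}  FIRST(B)={b,c}  FIRST(C)={b,c}

FIRST(S) = ["a", "b", "c"]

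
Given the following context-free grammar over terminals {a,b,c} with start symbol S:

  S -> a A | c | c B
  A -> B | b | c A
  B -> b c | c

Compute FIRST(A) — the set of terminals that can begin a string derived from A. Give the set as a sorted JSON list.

Compute FIRST by fixpoint:
[1]
  A via A→b: +{b}
  A via A→c A: +{c}
  B via B→b c: +{b}
  B via B→c: +{c}
  S via S→a A: +{a}
  S via S→c: +{c}
  FIRST(S)={a,c}  FIRST(A)={b,c}  FIRST(B)={b,c}
[2] — fixpoint
  FIRST(S)={a,c}  FIRST(A)={b,c}  FIRST(B)={b,c}

FIRST(A) = ["b", "c"]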